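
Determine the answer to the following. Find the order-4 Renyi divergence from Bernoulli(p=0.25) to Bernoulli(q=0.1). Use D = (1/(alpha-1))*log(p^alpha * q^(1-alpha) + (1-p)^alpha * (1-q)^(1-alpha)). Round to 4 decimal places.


Renyi divergence of order alpha between Bernoulli distributions:
D = (1/(alpha-1))*log(p^alpha * q^(1-alpha) + (1-p)^alpha * (1-q)^(1-alpha)).
alpha = 4, p = 0.25, q = 0.1.
p^alpha * q^(1-alpha) = 0.25^4 * 0.1^-3 = 3.90625.
(1-p)^alpha * (1-q)^(1-alpha) = 0.75^4 * 0.9^-3 = 0.434028.
sum = 3.90625 + 0.434028 = 4.340278.
D = (1/3)*log(4.340278) = 0.4893

0.4893


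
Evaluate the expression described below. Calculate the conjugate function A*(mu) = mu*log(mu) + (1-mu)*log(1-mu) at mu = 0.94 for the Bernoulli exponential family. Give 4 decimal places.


Legendre transform for Bernoulli:
A*(mu) = mu*log(mu) + (1-mu)*log(1-mu).
mu = 0.94, 1-mu = 0.06.
mu*log(mu) = 0.94*log(0.94) = -0.058163.
(1-mu)*log(1-mu) = 0.06*log(0.06) = -0.168805.
A* = -0.058163 + -0.168805 = -0.2270

-0.2270


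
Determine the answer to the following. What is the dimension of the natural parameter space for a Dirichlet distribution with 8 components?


Exponential family dimension calculation:
Dirichlet with 8 components has 8 natural parameters.

8


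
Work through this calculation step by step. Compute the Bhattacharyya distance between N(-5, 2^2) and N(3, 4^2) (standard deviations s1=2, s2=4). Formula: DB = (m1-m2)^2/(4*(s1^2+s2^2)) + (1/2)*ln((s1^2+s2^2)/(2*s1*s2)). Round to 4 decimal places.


Bhattacharyya distance between two Gaussians:
DB = (m1-m2)^2/(4*(s1^2+s2^2)) + (1/2)*ln((s1^2+s2^2)/(2*s1*s2)).
(m1-m2)^2 = (-8)^2 = 64.
s1^2+s2^2 = 4 + 16 = 20.
term1 = 64/80 = 0.8.
term2 = 0.5*ln(20/16.0) = 0.111572.
DB = 0.8 + 0.111572 = 0.9116

0.9116


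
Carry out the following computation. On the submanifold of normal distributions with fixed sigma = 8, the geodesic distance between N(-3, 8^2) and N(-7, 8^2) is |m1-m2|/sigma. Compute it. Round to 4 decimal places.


On the fixed-variance normal subfamily, geodesic distance = |m1-m2|/sigma.
|-3 - -7| = 4.
sigma = 8.
d = 4/8 = 0.5000

0.5000


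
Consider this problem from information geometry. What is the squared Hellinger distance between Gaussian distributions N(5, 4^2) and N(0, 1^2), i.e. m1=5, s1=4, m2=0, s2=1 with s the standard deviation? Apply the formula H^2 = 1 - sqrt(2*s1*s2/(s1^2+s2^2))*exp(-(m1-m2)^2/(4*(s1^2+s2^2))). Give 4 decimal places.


Squared Hellinger distance for Gaussians:
H^2 = 1 - sqrt(2*s1*s2/(s1^2+s2^2)) * exp(-(m1-m2)^2/(4*(s1^2+s2^2))).
s1^2 = 16, s2^2 = 1, s1^2+s2^2 = 17.
sqrt(2*4*1/(17)) = 0.685994.
(m1-m2)^2 = (5)^2 = 25.
exp(-25/(4*17)) = exp(-0.367647) = 0.692362.
H^2 = 1 - 0.685994*0.692362 = 0.5250

0.5250


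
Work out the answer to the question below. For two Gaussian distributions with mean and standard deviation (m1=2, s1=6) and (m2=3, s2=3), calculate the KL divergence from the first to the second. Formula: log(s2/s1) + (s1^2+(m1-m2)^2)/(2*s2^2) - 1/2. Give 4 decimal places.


KL divergence between normal distributions:
KL = log(s2/s1) + (s1^2 + (m1-m2)^2)/(2*s2^2) - 1/2.
log(3/6) = -0.693147.
(6^2 + (2-3)^2)/(2*3^2) = (36 + 1)/18 = 2.055556.
KL = -0.693147 + 2.055556 - 0.5 = 0.8624

0.8624


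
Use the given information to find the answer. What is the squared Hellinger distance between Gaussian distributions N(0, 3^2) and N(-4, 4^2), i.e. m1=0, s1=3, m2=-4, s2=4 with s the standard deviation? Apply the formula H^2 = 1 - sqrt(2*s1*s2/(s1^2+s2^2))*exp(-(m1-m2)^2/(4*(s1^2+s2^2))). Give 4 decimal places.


Squared Hellinger distance for Gaussians:
H^2 = 1 - sqrt(2*s1*s2/(s1^2+s2^2)) * exp(-(m1-m2)^2/(4*(s1^2+s2^2))).
s1^2 = 9, s2^2 = 16, s1^2+s2^2 = 25.
sqrt(2*3*4/(25)) = 0.979796.
(m1-m2)^2 = (4)^2 = 16.
exp(-16/(4*25)) = exp(-0.16) = 0.852144.
H^2 = 1 - 0.979796*0.852144 = 0.1651

0.1651


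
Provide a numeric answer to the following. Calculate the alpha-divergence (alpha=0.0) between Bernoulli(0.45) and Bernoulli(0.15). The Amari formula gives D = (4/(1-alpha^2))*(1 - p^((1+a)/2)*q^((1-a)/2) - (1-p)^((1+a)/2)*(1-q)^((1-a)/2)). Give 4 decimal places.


Amari alpha-divergence:
D = (4/(1-alpha^2))*(1 - p^((1+a)/2)*q^((1-a)/2) - (1-p)^((1+a)/2)*(1-q)^((1-a)/2)).
alpha = 0.0, p = 0.45, q = 0.15.
e1 = (1+alpha)/2 = 0.5, e2 = (1-alpha)/2 = 0.5.
t1 = p^e1 * q^e2 = 0.45^0.5 * 0.15^0.5 = 0.259808.
t2 = (1-p)^e1 * (1-q)^e2 = 0.55^0.5 * 0.85^0.5 = 0.68374.
4/(1-alpha^2) = 4.0.
D = 4.0*(1 - 0.259808 - 0.68374) = 0.2258

0.2258


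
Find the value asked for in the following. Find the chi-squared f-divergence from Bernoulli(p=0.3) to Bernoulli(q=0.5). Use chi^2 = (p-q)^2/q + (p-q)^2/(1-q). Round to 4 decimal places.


Chi-squared divergence between Bernoulli distributions:
chi^2 = (p-q)^2/q + (p-q)^2/(1-q).
p = 0.3, q = 0.5, p-q = -0.2.
(p-q)^2 = 0.04.
term1 = 0.04/0.5 = 0.08.
term2 = 0.04/0.5 = 0.08.
chi^2 = 0.08 + 0.08 = 0.1600

0.1600


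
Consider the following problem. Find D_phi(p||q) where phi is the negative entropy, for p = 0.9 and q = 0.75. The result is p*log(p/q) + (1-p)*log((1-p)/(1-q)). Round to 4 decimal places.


Bregman divergence with negative entropy generator:
D = p*log(p/q) + (1-p)*log((1-p)/(1-q)).
p = 0.9, q = 0.75.
p*log(p/q) = 0.9*log(0.9/0.75) = 0.164089.
(1-p)*log((1-p)/(1-q)) = 0.1*log(0.1/0.25) = -0.091629.
D = 0.164089 + -0.091629 = 0.0725

0.0725


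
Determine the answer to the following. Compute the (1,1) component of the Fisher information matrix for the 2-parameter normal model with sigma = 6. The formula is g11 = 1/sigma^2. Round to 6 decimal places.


For the 2-parameter normal family, the Fisher metric has:
  g11 = 1/sigma^2, g22 = 2/sigma^2.
sigma = 6, sigma^2 = 36.
g11 = 0.027778

0.027778


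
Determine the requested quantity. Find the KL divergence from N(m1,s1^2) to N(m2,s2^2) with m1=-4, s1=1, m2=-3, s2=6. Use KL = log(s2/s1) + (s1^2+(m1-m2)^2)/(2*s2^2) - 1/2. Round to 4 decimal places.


KL divergence between normal distributions:
KL = log(s2/s1) + (s1^2 + (m1-m2)^2)/(2*s2^2) - 1/2.
log(6/1) = 1.791759.
(1^2 + (-4--3)^2)/(2*6^2) = (1 + 1)/72 = 0.027778.
KL = 1.791759 + 0.027778 - 0.5 = 1.3195

1.3195


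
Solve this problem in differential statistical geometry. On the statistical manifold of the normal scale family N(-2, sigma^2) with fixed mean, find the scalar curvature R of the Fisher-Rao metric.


This family has a single free parameter, so its statistical manifold
is 1-dimensional. The Riemann curvature tensor of any 1-dimensional
Riemannian manifold vanishes identically, so R = 0.

0


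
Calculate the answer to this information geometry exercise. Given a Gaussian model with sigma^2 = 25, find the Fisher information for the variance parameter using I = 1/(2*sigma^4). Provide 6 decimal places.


Fisher information for variance: I(sigma^2) = 1/(2*sigma^4).
sigma^2 = 25, so sigma^4 = 625.
I = 1/(2*625) = 1/1250 = 0.000800

0.000800


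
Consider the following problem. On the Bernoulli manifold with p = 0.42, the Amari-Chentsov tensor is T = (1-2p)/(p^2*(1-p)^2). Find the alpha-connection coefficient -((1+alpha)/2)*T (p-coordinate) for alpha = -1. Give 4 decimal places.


Skewness (Amari-Chentsov) tensor: T = (1-2p)/(p^2*(1-p)^2).
p = 0.42, 1-2p = 0.16, p^2 = 0.1764, (1-p)^2 = 0.3364.
T = 0.16/(0.1764 * 0.3364) = 2.696283.
In the p-coordinate, Gamma^(alpha) = Gamma^(0) - (alpha/2)*T with Gamma^(0) = (1/2)*g'(p) = -T/2,
so Gamma^(alpha) = -((1+alpha)/2)*T.
alpha = -1, -(1+alpha)/2 = 0.0.
Gamma = 0.0 * 2.696283 = 0.0000

0.0000


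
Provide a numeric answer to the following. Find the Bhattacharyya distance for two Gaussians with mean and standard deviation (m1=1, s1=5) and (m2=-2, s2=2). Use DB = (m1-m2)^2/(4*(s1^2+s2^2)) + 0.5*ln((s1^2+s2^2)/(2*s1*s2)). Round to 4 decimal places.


Bhattacharyya distance between two Gaussians:
DB = (m1-m2)^2/(4*(s1^2+s2^2)) + (1/2)*ln((s1^2+s2^2)/(2*s1*s2)).
(m1-m2)^2 = (3)^2 = 9.
s1^2+s2^2 = 25 + 4 = 29.
term1 = 9/116 = 0.077586.
term2 = 0.5*ln(29/20.0) = 0.185782.
DB = 0.077586 + 0.185782 = 0.2634

0.2634


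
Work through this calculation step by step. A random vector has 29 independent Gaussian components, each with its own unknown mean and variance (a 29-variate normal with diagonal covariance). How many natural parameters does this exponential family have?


Exponential family dimension calculation:
Each univariate normal has two natural parameters (mu/sigma^2 and -1/(2 sigma^2)).
With 29 independent components, dim = 2 * 29 = 58.

58


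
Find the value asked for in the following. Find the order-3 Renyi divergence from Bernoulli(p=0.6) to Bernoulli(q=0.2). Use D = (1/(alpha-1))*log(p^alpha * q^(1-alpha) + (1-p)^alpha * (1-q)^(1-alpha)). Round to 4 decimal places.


Renyi divergence of order alpha between Bernoulli distributions:
D = (1/(alpha-1))*log(p^alpha * q^(1-alpha) + (1-p)^alpha * (1-q)^(1-alpha)).
alpha = 3, p = 0.6, q = 0.2.
p^alpha * q^(1-alpha) = 0.6^3 * 0.2^-2 = 5.4.
(1-p)^alpha * (1-q)^(1-alpha) = 0.4^3 * 0.8^-2 = 0.1.
sum = 5.4 + 0.1 = 5.5.
D = (1/2)*log(5.5) = 0.8524

0.8524


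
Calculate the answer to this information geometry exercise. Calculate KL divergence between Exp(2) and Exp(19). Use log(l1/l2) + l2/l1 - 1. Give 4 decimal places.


KL divergence for exponential family:
KL = log(l1/l2) + l2/l1 - 1.
log(2/19) = -2.251292.
19/2 = 9.5.
KL = -2.251292 + 9.5 - 1 = 6.2487

6.2487


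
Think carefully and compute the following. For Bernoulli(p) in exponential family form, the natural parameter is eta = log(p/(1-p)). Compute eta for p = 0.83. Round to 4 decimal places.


Natural parameter for Bernoulli: eta = log(p/(1-p)).
p = 0.83, 1-p = 0.17.
p/(1-p) = 4.882353.
eta = log(4.882353) = 1.5856

1.5856


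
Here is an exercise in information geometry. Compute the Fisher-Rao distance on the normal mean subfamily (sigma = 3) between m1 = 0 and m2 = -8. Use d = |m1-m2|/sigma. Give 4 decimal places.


On the fixed-variance normal subfamily, geodesic distance = |m1-m2|/sigma.
|0 - -8| = 8.
sigma = 3.
d = 8/3 = 2.6667

2.6667


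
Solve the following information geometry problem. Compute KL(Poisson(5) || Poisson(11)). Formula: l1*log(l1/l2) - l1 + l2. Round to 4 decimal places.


KL divergence for Poisson:
KL = l1*log(l1/l2) - l1 + l2.
l1 = 5, l2 = 11.
log(5/11) = -0.788457.
l1*log(l1/l2) = 5 * -0.788457 = -3.942287.
KL = -3.942287 - 5 + 11 = 2.0577

2.0577


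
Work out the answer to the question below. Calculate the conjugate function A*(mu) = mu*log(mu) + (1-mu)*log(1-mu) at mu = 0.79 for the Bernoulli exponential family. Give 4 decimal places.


Legendre transform for Bernoulli:
A*(mu) = mu*log(mu) + (1-mu)*log(1-mu).
mu = 0.79, 1-mu = 0.21.
mu*log(mu) = 0.79*log(0.79) = -0.186221.
(1-mu)*log(1-mu) = 0.21*log(0.21) = -0.327736.
A* = -0.186221 + -0.327736 = -0.5140

-0.5140


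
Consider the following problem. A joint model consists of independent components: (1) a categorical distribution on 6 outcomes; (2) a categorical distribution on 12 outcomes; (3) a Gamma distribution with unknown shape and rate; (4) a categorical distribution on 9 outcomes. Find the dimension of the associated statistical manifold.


The dimension of a statistical manifold equals the number of free
(independent) real parameters of the model. For a product of independent
blocks the parameter counts add.
- categorical on 6 outcomes (probabilities sum to 1): 6-1 = 5.
- categorical on 12 outcomes (probabilities sum to 1): 12-1 = 11.
- Gamma (shape, rate): 2.
- categorical on 9 outcomes (probabilities sum to 1): 9-1 = 8.
Total = 5 + 11 + 2 + 8 = 26.
Dimension = 26

26


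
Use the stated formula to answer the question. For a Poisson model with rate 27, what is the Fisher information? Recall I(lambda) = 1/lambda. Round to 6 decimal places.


Fisher information for Poisson: I(lambda) = 1/lambda.
lambda = 27.
I(lambda) = 1/27 = 0.037037

0.037037


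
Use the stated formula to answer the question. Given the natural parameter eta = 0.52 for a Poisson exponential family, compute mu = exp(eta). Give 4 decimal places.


Expectation parameter for Poisson exponential family:
mu = exp(eta).
eta = 0.52.
mu = exp(0.52) = 1.6820

1.6820


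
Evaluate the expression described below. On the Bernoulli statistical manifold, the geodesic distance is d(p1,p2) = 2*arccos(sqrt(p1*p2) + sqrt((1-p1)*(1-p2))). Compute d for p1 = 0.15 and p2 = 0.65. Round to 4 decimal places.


Geodesic distance on Bernoulli manifold:
d(p1,p2) = 2*arccos(sqrt(p1*p2) + sqrt((1-p1)*(1-p2))).
sqrt(p1*p2) = sqrt(0.15*0.65) = 0.31225.
sqrt((1-p1)*(1-p2)) = sqrt(0.85*0.35) = 0.545436.
arg = 0.31225 + 0.545436 = 0.857686.
d = 2*arccos(0.857686) = 1.0801

1.0801


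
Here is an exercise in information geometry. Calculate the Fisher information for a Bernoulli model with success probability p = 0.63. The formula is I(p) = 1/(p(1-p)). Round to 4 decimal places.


For Bernoulli(p), Fisher information is I(p) = 1/(p*(1-p)).
p = 0.63, 1-p = 0.37.
p*(1-p) = 0.2331.
I(p) = 1/0.2331 = 4.2900

4.2900


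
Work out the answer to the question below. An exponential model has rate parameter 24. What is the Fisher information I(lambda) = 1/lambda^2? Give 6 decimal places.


Fisher information for exponential: I(lambda) = 1/lambda^2.
lambda = 24, lambda^2 = 576.
I = 1/576 = 0.001736

0.001736


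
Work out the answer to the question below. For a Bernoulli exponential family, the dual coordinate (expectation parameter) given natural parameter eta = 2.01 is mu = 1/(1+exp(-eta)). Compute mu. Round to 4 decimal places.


Dual coordinate (expectation parameter) for Bernoulli:
mu = 1/(1+exp(-eta)).
eta = 2.01.
exp(-eta) = exp(-2.01) = 0.133989.
mu = 1/(1+0.133989) = 0.8818

0.8818


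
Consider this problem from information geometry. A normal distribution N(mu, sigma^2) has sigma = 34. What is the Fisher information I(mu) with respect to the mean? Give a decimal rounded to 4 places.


The Fisher information for the mean of a normal distribution is I(mu) = 1/sigma^2.
sigma = 34, so sigma^2 = 1156.
I(mu) = 1/1156 = 0.0009

0.0009


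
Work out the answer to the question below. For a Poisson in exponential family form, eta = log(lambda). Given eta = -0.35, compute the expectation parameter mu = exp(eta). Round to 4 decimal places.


Expectation parameter for Poisson exponential family:
mu = exp(eta).
eta = -0.35.
mu = exp(-0.35) = 0.7047

0.7047


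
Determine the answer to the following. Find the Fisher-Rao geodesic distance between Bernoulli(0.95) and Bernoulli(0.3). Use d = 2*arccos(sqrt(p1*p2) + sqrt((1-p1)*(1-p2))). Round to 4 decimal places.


Geodesic distance on Bernoulli manifold:
d(p1,p2) = 2*arccos(sqrt(p1*p2) + sqrt((1-p1)*(1-p2))).
sqrt(p1*p2) = sqrt(0.95*0.3) = 0.533854.
sqrt((1-p1)*(1-p2)) = sqrt(0.05*0.7) = 0.187083.
arg = 0.533854 + 0.187083 = 0.720937.
d = 2*arccos(0.720937) = 1.5313

1.5313


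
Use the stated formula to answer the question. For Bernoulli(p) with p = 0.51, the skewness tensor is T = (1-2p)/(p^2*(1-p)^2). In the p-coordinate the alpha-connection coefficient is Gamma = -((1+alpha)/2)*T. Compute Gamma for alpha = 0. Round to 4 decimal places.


Skewness (Amari-Chentsov) tensor: T = (1-2p)/(p^2*(1-p)^2).
p = 0.51, 1-2p = -0.02, p^2 = 0.2601, (1-p)^2 = 0.2401.
T = -0.02/(0.2601 * 0.2401) = -0.320256.
In the p-coordinate, Gamma^(alpha) = Gamma^(0) - (alpha/2)*T with Gamma^(0) = (1/2)*g'(p) = -T/2,
so Gamma^(alpha) = -((1+alpha)/2)*T.
alpha = 0, -(1+alpha)/2 = -0.5.
Gamma = -0.5 * -0.320256 = 0.1601

0.1601


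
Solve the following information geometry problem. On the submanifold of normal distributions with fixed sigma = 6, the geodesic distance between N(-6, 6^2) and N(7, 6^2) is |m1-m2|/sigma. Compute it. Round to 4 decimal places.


On the fixed-variance normal subfamily, geodesic distance = |m1-m2|/sigma.
|-6 - 7| = 13.
sigma = 6.
d = 13/6 = 2.1667

2.1667


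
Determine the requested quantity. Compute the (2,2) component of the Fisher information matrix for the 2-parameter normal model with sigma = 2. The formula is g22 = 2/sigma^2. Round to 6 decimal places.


For the 2-parameter normal family, the Fisher metric has:
  g11 = 1/sigma^2, g22 = 2/sigma^2.
sigma = 2, sigma^2 = 4.
g22 = 0.500000

0.500000


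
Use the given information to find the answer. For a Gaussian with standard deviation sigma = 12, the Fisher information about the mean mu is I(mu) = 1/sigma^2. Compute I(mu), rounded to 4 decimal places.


The Fisher information for the mean of a normal distribution is I(mu) = 1/sigma^2.
sigma = 12, so sigma^2 = 144.
I(mu) = 1/144 = 0.0069

0.0069


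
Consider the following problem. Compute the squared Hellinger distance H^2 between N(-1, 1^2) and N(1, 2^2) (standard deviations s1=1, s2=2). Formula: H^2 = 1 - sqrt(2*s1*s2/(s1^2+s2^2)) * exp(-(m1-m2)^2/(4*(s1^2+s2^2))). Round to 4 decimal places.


Squared Hellinger distance for Gaussians:
H^2 = 1 - sqrt(2*s1*s2/(s1^2+s2^2)) * exp(-(m1-m2)^2/(4*(s1^2+s2^2))).
s1^2 = 1, s2^2 = 4, s1^2+s2^2 = 5.
sqrt(2*1*2/(5)) = 0.894427.
(m1-m2)^2 = (-2)^2 = 4.
exp(-4/(4*5)) = exp(-0.2) = 0.818731.
H^2 = 1 - 0.894427*0.818731 = 0.2677

0.2677


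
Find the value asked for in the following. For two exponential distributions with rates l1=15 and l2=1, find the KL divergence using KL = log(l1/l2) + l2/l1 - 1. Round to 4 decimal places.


KL divergence for exponential family:
KL = log(l1/l2) + l2/l1 - 1.
log(15/1) = 2.70805.
1/15 = 0.066667.
KL = 2.70805 + 0.066667 - 1 = 1.7747

1.7747


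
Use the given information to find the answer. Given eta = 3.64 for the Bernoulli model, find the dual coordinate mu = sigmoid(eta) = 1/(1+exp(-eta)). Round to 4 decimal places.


Dual coordinate (expectation parameter) for Bernoulli:
mu = 1/(1+exp(-eta)).
eta = 3.64.
exp(-eta) = exp(-3.64) = 0.026252.
mu = 1/(1+0.026252) = 0.9744

0.9744


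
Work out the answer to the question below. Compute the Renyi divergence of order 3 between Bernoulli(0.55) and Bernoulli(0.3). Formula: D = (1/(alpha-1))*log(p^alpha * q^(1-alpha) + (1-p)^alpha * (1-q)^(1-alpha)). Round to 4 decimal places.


Renyi divergence of order alpha between Bernoulli distributions:
D = (1/(alpha-1))*log(p^alpha * q^(1-alpha) + (1-p)^alpha * (1-q)^(1-alpha)).
alpha = 3, p = 0.55, q = 0.3.
p^alpha * q^(1-alpha) = 0.55^3 * 0.3^-2 = 1.848611.
(1-p)^alpha * (1-q)^(1-alpha) = 0.45^3 * 0.7^-2 = 0.185969.
sum = 1.848611 + 0.185969 = 2.03458.
D = (1/2)*log(2.03458) = 0.3551

0.3551


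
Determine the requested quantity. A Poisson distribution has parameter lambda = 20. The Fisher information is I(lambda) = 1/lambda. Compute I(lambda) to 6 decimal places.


Fisher information for Poisson: I(lambda) = 1/lambda.
lambda = 20.
I(lambda) = 1/20 = 0.050000

0.050000


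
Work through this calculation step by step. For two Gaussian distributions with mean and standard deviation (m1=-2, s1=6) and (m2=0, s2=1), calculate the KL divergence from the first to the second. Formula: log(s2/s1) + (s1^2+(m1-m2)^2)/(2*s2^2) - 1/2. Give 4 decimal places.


KL divergence between normal distributions:
KL = log(s2/s1) + (s1^2 + (m1-m2)^2)/(2*s2^2) - 1/2.
log(1/6) = -1.791759.
(6^2 + (-2-0)^2)/(2*1^2) = (36 + 4)/2 = 20.0.
KL = -1.791759 + 20.0 - 0.5 = 17.7082

17.7082


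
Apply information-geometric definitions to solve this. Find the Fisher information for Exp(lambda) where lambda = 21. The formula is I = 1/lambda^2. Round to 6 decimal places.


Fisher information for exponential: I(lambda) = 1/lambda^2.
lambda = 21, lambda^2 = 441.
I = 1/441 = 0.002268

0.002268


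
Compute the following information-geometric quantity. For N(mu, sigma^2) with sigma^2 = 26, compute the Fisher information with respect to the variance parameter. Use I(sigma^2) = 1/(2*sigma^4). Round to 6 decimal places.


Fisher information for variance: I(sigma^2) = 1/(2*sigma^4).
sigma^2 = 26, so sigma^4 = 676.
I = 1/(2*676) = 1/1352 = 0.000740

0.000740


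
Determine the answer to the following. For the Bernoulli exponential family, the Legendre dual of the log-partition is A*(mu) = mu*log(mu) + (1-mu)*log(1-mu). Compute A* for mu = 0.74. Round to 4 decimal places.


Legendre transform for Bernoulli:
A*(mu) = mu*log(mu) + (1-mu)*log(1-mu).
mu = 0.74, 1-mu = 0.26.
mu*log(mu) = 0.74*log(0.74) = -0.222818.
(1-mu)*log(1-mu) = 0.26*log(0.26) = -0.350239.
A* = -0.222818 + -0.350239 = -0.5731

-0.5731


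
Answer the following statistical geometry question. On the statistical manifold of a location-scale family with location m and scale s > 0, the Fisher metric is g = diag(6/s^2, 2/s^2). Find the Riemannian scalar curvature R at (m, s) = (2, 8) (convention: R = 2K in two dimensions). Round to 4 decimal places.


The metric has the form g = (A dm^2 + B ds^2)/s^2 with A = 6, B = 2.
Substitute u = sqrt(A/B)*m: g = B*(du^2 + ds^2)/s^2, i.e. B times the
Poincare upper half-plane metric, which has constant Gaussian curvature -1.
Scaling a 2D metric by a constant c divides the Gaussian curvature by c,
so K = -1/B = -1/(2) = -0.5000 everywhere (the point (m, s) = (2, 8) is irrelevant:
the curvature is constant).
Scalar curvature in dimension 2: R = 2K = -2/(2) = -1.0000.

-1.0000


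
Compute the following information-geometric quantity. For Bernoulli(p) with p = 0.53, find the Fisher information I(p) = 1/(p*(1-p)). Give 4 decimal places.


For Bernoulli(p), Fisher information is I(p) = 1/(p*(1-p)).
p = 0.53, 1-p = 0.47.
p*(1-p) = 0.2491.
I(p) = 1/0.2491 = 4.0145

4.0145


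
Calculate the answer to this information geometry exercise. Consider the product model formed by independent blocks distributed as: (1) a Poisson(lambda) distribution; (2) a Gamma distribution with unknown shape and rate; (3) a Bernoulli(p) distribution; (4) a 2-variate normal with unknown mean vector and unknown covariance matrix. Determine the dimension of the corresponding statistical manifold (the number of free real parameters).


The dimension of a statistical manifold equals the number of free
(independent) real parameters of the model. For a product of independent
blocks the parameter counts add.
- Poisson (lambda): 1.
- Gamma (shape, rate): 2.
- Bernoulli (p): 1.
- 2-variate normal: 2 (mean) + 2*3/2 = 3 (symmetric covariance) = 5.
Total = 1 + 2 + 1 + 5 = 9.
Dimension = 9

9


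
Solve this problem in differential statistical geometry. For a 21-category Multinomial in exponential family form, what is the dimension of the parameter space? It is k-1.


Exponential family dimension calculation:
For Multinomial with k=21 categories, dim = k-1 = 20.

20


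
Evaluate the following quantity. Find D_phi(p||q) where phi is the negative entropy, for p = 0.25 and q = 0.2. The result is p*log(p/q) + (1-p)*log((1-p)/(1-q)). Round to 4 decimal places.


Bregman divergence with negative entropy generator:
D = p*log(p/q) + (1-p)*log((1-p)/(1-q)).
p = 0.25, q = 0.2.
p*log(p/q) = 0.25*log(0.25/0.2) = 0.055786.
(1-p)*log((1-p)/(1-q)) = 0.75*log(0.75/0.8) = -0.048404.
D = 0.055786 + -0.048404 = 0.0074

0.0074


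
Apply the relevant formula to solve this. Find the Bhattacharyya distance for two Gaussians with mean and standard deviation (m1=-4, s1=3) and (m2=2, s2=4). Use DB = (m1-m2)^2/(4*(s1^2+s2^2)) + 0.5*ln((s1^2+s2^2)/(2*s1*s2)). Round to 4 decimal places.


Bhattacharyya distance between two Gaussians:
DB = (m1-m2)^2/(4*(s1^2+s2^2)) + (1/2)*ln((s1^2+s2^2)/(2*s1*s2)).
(m1-m2)^2 = (-6)^2 = 36.
s1^2+s2^2 = 9 + 16 = 25.
term1 = 36/100 = 0.36.
term2 = 0.5*ln(25/24.0) = 0.020411.
DB = 0.36 + 0.020411 = 0.3804

0.3804


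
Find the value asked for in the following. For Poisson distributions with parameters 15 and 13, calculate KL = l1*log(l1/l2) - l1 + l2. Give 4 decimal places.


KL divergence for Poisson:
KL = l1*log(l1/l2) - l1 + l2.
l1 = 15, l2 = 13.
log(15/13) = 0.143101.
l1*log(l1/l2) = 15 * 0.143101 = 2.146513.
KL = 2.146513 - 15 + 13 = 0.1465

0.1465


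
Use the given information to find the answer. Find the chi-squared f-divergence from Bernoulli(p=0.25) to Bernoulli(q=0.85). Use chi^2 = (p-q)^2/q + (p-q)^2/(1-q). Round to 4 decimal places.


Chi-squared divergence between Bernoulli distributions:
chi^2 = (p-q)^2/q + (p-q)^2/(1-q).
p = 0.25, q = 0.85, p-q = -0.6.
(p-q)^2 = 0.36.
term1 = 0.36/0.85 = 0.423529.
term2 = 0.36/0.15 = 2.4.
chi^2 = 0.423529 + 2.4 = 2.8235

2.8235


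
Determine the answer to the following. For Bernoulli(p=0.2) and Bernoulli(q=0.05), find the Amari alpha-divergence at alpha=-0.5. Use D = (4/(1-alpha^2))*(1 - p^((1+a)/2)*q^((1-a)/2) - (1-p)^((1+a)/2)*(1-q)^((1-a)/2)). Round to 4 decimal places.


Amari alpha-divergence:
D = (4/(1-alpha^2))*(1 - p^((1+a)/2)*q^((1-a)/2) - (1-p)^((1+a)/2)*(1-q)^((1-a)/2)).
alpha = -0.5, p = 0.2, q = 0.05.
e1 = (1+alpha)/2 = 0.25, e2 = (1-alpha)/2 = 0.75.
t1 = p^e1 * q^e2 = 0.2^0.25 * 0.05^0.75 = 0.070711.
t2 = (1-p)^e1 * (1-q)^e2 = 0.8^0.25 * 0.95^0.75 = 0.91005.
4/(1-alpha^2) = 5.333333.
D = 5.333333*(1 - 0.070711 - 0.91005) = 0.1026

0.1026


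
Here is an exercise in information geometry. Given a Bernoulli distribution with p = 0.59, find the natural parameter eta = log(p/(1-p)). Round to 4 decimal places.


Natural parameter for Bernoulli: eta = log(p/(1-p)).
p = 0.59, 1-p = 0.41.
p/(1-p) = 1.439024.
eta = log(1.439024) = 0.3640

0.3640


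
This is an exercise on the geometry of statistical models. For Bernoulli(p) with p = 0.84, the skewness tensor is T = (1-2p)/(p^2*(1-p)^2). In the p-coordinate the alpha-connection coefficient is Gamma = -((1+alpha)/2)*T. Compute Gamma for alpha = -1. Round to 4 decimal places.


Skewness (Amari-Chentsov) tensor: T = (1-2p)/(p^2*(1-p)^2).
p = 0.84, 1-2p = -0.68, p^2 = 0.7056, (1-p)^2 = 0.0256.
T = -0.68/(0.7056 * 0.0256) = -37.645266.
In the p-coordinate, Gamma^(alpha) = Gamma^(0) - (alpha/2)*T with Gamma^(0) = (1/2)*g'(p) = -T/2,
so Gamma^(alpha) = -((1+alpha)/2)*T.
alpha = -1, -(1+alpha)/2 = 0.0.
Gamma = 0.0 * -37.645266 = 0.0000

0.0000


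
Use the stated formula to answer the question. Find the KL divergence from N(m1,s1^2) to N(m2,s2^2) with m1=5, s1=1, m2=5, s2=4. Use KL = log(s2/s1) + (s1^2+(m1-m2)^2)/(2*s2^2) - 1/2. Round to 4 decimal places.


KL divergence between normal distributions:
KL = log(s2/s1) + (s1^2 + (m1-m2)^2)/(2*s2^2) - 1/2.
log(4/1) = 1.386294.
(1^2 + (5-5)^2)/(2*4^2) = (1 + 0)/32 = 0.03125.
KL = 1.386294 + 0.03125 - 0.5 = 0.9175

0.9175


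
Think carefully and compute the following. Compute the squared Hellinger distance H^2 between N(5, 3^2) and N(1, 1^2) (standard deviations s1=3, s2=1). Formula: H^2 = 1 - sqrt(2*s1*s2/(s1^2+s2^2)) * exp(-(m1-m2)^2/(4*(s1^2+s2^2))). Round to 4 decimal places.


Squared Hellinger distance for Gaussians:
H^2 = 1 - sqrt(2*s1*s2/(s1^2+s2^2)) * exp(-(m1-m2)^2/(4*(s1^2+s2^2))).
s1^2 = 9, s2^2 = 1, s1^2+s2^2 = 10.
sqrt(2*3*1/(10)) = 0.774597.
(m1-m2)^2 = (4)^2 = 16.
exp(-16/(4*10)) = exp(-0.4) = 0.67032.
H^2 = 1 - 0.774597*0.67032 = 0.4808

0.4808


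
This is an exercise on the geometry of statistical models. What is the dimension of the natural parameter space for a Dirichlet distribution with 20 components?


Exponential family dimension calculation:
Dirichlet with 20 components has 20 natural parameters.

20


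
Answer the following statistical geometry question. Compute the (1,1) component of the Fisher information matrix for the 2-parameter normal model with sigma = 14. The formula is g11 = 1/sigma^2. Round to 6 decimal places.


For the 2-parameter normal family, the Fisher metric has:
  g11 = 1/sigma^2, g22 = 2/sigma^2.
sigma = 14, sigma^2 = 196.
g11 = 0.005102

0.005102


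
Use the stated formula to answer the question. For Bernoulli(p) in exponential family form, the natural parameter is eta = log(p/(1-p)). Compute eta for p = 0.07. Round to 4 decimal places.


Natural parameter for Bernoulli: eta = log(p/(1-p)).
p = 0.07, 1-p = 0.93.
p/(1-p) = 0.075269.
eta = log(0.075269) = -2.5867

-2.5867


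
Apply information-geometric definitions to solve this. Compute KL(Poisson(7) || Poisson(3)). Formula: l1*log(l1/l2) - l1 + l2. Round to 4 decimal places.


KL divergence for Poisson:
KL = l1*log(l1/l2) - l1 + l2.
l1 = 7, l2 = 3.
log(7/3) = 0.847298.
l1*log(l1/l2) = 7 * 0.847298 = 5.931085.
KL = 5.931085 - 7 + 3 = 1.9311

1.9311


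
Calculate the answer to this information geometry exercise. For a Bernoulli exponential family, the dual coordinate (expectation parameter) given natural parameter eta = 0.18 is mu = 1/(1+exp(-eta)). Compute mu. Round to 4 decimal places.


Dual coordinate (expectation parameter) for Bernoulli:
mu = 1/(1+exp(-eta)).
eta = 0.18.
exp(-eta) = exp(-0.18) = 0.83527.
mu = 1/(1+0.83527) = 0.5449

0.5449


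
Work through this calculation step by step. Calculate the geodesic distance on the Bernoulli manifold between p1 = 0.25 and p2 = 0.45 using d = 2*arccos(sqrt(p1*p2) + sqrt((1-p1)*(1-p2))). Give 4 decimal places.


Geodesic distance on Bernoulli manifold:
d(p1,p2) = 2*arccos(sqrt(p1*p2) + sqrt((1-p1)*(1-p2))).
sqrt(p1*p2) = sqrt(0.25*0.45) = 0.33541.
sqrt((1-p1)*(1-p2)) = sqrt(0.75*0.55) = 0.642262.
arg = 0.33541 + 0.642262 = 0.977672.
d = 2*arccos(0.977672) = 0.4234

0.4234


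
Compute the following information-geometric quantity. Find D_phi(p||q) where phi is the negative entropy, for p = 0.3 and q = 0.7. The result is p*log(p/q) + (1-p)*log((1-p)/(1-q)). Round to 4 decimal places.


Bregman divergence with negative entropy generator:
D = p*log(p/q) + (1-p)*log((1-p)/(1-q)).
p = 0.3, q = 0.7.
p*log(p/q) = 0.3*log(0.3/0.7) = -0.254189.
(1-p)*log((1-p)/(1-q)) = 0.7*log(0.7/0.3) = 0.593109.
D = -0.254189 + 0.593109 = 0.3389

0.3389


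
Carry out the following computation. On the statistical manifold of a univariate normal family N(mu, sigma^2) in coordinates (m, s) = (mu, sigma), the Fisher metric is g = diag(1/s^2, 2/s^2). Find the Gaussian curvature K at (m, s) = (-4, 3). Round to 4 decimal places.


The metric has the form g = (A dm^2 + B ds^2)/s^2 with A = 1, B = 2.
Substitute u = sqrt(A/B)*m: g = B*(du^2 + ds^2)/s^2, i.e. B times the
Poincare upper half-plane metric, which has constant Gaussian curvature -1.
Scaling a 2D metric by a constant c divides the Gaussian curvature by c,
so K = -1/B = -1/(2) = -0.5000 everywhere (the point (m, s) = (-4, 3) is irrelevant:
the curvature is constant).
The requested Gaussian curvature is K = -0.5000.

-0.5000


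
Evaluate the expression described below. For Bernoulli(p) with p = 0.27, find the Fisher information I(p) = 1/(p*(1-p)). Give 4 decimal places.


For Bernoulli(p), Fisher information is I(p) = 1/(p*(1-p)).
p = 0.27, 1-p = 0.73.
p*(1-p) = 0.1971.
I(p) = 1/0.1971 = 5.0736

5.0736


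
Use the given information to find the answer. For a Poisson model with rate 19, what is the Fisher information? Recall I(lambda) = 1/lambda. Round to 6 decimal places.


Fisher information for Poisson: I(lambda) = 1/lambda.
lambda = 19.
I(lambda) = 1/19 = 0.052632

0.052632


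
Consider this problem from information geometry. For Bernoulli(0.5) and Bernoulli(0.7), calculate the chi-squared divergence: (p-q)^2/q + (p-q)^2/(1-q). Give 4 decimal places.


Chi-squared divergence between Bernoulli distributions:
chi^2 = (p-q)^2/q + (p-q)^2/(1-q).
p = 0.5, q = 0.7, p-q = -0.2.
(p-q)^2 = 0.04.
term1 = 0.04/0.7 = 0.057143.
term2 = 0.04/0.3 = 0.133333.
chi^2 = 0.057143 + 0.133333 = 0.1905

0.1905


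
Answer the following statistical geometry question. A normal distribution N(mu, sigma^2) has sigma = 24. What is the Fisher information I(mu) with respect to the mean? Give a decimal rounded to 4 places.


The Fisher information for the mean of a normal distribution is I(mu) = 1/sigma^2.
sigma = 24, so sigma^2 = 576.
I(mu) = 1/576 = 0.0017

0.0017


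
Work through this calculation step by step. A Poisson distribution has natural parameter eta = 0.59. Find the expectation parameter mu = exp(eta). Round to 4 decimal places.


Expectation parameter for Poisson exponential family:
mu = exp(eta).
eta = 0.59.
mu = exp(0.59) = 1.8040

1.8040


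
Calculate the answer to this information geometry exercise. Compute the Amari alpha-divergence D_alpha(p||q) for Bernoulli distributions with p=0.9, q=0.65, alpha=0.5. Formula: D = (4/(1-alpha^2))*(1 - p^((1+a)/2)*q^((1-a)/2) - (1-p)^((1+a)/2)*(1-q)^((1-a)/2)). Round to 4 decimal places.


Amari alpha-divergence:
D = (4/(1-alpha^2))*(1 - p^((1+a)/2)*q^((1-a)/2) - (1-p)^((1+a)/2)*(1-q)^((1-a)/2)).
alpha = 0.5, p = 0.9, q = 0.65.
e1 = (1+alpha)/2 = 0.75, e2 = (1-alpha)/2 = 0.25.
t1 = p^e1 * q^e2 = 0.9^0.75 * 0.65^0.25 = 0.829679.
t2 = (1-p)^e1 * (1-q)^e2 = 0.1^0.75 * 0.35^0.25 = 0.136778.
4/(1-alpha^2) = 5.333333.
D = 5.333333*(1 - 0.829679 - 0.136778) = 0.1789

0.1789


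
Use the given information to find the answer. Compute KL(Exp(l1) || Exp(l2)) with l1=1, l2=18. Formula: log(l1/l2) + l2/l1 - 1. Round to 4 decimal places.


KL divergence for exponential family:
KL = log(l1/l2) + l2/l1 - 1.
log(1/18) = -2.890372.
18/1 = 18.0.
KL = -2.890372 + 18.0 - 1 = 14.1096

14.1096


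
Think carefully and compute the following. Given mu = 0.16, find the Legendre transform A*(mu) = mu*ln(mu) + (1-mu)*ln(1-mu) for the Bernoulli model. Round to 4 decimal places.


Legendre transform for Bernoulli:
A*(mu) = mu*log(mu) + (1-mu)*log(1-mu).
mu = 0.16, 1-mu = 0.84.
mu*log(mu) = 0.16*log(0.16) = -0.293213.
(1-mu)*log(1-mu) = 0.84*log(0.84) = -0.146457.
A* = -0.293213 + -0.146457 = -0.4397

-0.4397


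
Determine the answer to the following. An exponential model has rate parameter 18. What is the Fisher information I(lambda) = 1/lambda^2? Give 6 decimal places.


Fisher information for exponential: I(lambda) = 1/lambda^2.
lambda = 18, lambda^2 = 324.
I = 1/324 = 0.003086

0.003086


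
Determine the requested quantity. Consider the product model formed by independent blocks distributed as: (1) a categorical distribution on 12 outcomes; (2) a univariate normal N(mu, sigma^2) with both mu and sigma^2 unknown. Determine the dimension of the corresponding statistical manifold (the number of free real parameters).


The dimension of a statistical manifold equals the number of free
(independent) real parameters of the model. For a product of independent
blocks the parameter counts add.
- categorical on 12 outcomes (probabilities sum to 1): 12-1 = 11.
- normal (mu, sigma^2): 2.
Total = 11 + 2 = 13.
Dimension = 13

13


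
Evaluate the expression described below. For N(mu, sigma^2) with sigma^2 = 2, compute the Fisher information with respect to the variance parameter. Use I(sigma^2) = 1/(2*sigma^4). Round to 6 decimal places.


Fisher information for variance: I(sigma^2) = 1/(2*sigma^4).
sigma^2 = 2, so sigma^4 = 4.
I = 1/(2*4) = 1/8 = 0.125000

0.125000


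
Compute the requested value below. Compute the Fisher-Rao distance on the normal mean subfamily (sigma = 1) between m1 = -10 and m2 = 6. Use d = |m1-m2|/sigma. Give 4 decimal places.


On the fixed-variance normal subfamily, geodesic distance = |m1-m2|/sigma.
|-10 - 6| = 16.
sigma = 1.
d = 16/1 = 16.0000

16.0000


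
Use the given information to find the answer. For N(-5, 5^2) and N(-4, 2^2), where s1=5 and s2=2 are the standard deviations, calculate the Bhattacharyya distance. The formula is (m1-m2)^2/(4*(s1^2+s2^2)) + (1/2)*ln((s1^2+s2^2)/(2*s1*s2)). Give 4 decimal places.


Bhattacharyya distance between two Gaussians:
DB = (m1-m2)^2/(4*(s1^2+s2^2)) + (1/2)*ln((s1^2+s2^2)/(2*s1*s2)).
(m1-m2)^2 = (-1)^2 = 1.
s1^2+s2^2 = 25 + 4 = 29.
term1 = 1/116 = 0.008621.
term2 = 0.5*ln(29/20.0) = 0.185782.
DB = 0.008621 + 0.185782 = 0.1944

0.1944


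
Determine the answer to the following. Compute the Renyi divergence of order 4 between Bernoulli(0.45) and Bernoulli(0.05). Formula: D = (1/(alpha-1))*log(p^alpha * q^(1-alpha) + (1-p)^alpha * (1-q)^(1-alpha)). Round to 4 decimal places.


Renyi divergence of order alpha between Bernoulli distributions:
D = (1/(alpha-1))*log(p^alpha * q^(1-alpha) + (1-p)^alpha * (1-q)^(1-alpha)).
alpha = 4, p = 0.45, q = 0.05.
p^alpha * q^(1-alpha) = 0.45^4 * 0.05^-3 = 328.05.
(1-p)^alpha * (1-q)^(1-alpha) = 0.55^4 * 0.95^-3 = 0.106728.
sum = 328.05 + 0.106728 = 328.156728.
D = (1/3)*log(328.156728) = 1.9312

1.9312


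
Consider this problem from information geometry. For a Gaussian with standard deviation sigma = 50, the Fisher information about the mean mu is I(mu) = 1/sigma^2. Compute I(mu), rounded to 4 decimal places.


The Fisher information for the mean of a normal distribution is I(mu) = 1/sigma^2.
sigma = 50, so sigma^2 = 2500.
I(mu) = 1/2500 = 0.0004

0.0004


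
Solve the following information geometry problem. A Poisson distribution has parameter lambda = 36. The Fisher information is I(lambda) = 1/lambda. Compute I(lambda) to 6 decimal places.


Fisher information for Poisson: I(lambda) = 1/lambda.
lambda = 36.
I(lambda) = 1/36 = 0.027778

0.027778


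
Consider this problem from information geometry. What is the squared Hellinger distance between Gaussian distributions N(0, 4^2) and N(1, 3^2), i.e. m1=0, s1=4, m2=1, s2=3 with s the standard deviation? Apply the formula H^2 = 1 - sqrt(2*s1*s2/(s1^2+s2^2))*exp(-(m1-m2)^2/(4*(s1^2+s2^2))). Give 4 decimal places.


Squared Hellinger distance for Gaussians:
H^2 = 1 - sqrt(2*s1*s2/(s1^2+s2^2)) * exp(-(m1-m2)^2/(4*(s1^2+s2^2))).
s1^2 = 16, s2^2 = 9, s1^2+s2^2 = 25.
sqrt(2*4*3/(25)) = 0.979796.
(m1-m2)^2 = (-1)^2 = 1.
exp(-1/(4*25)) = exp(-0.01) = 0.99005.
H^2 = 1 - 0.979796*0.99005 = 0.0300

0.0300


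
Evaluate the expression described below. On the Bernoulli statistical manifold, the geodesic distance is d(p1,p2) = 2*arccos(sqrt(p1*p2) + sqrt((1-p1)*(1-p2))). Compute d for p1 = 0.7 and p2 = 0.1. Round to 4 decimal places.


Geodesic distance on Bernoulli manifold:
d(p1,p2) = 2*arccos(sqrt(p1*p2) + sqrt((1-p1)*(1-p2))).
sqrt(p1*p2) = sqrt(0.7*0.1) = 0.264575.
sqrt((1-p1)*(1-p2)) = sqrt(0.3*0.9) = 0.519615.
arg = 0.264575 + 0.519615 = 0.78419.
d = 2*arccos(0.78419) = 1.3388

1.3388


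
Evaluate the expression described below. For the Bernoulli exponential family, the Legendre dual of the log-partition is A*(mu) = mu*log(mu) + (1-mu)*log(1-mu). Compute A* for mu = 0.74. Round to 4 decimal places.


Legendre transform for Bernoulli:
A*(mu) = mu*log(mu) + (1-mu)*log(1-mu).
mu = 0.74, 1-mu = 0.26.
mu*log(mu) = 0.74*log(0.74) = -0.222818.
(1-mu)*log(1-mu) = 0.26*log(0.26) = -0.350239.
A* = -0.222818 + -0.350239 = -0.5731

-0.5731


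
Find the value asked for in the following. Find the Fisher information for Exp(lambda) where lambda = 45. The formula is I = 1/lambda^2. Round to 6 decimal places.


Fisher information for exponential: I(lambda) = 1/lambda^2.
lambda = 45, lambda^2 = 2025.
I = 1/2025 = 0.000494

0.000494


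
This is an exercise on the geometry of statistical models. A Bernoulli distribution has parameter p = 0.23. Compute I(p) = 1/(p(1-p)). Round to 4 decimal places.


For Bernoulli(p), Fisher information is I(p) = 1/(p*(1-p)).
p = 0.23, 1-p = 0.77.
p*(1-p) = 0.1771.
I(p) = 1/0.1771 = 5.6465

5.6465


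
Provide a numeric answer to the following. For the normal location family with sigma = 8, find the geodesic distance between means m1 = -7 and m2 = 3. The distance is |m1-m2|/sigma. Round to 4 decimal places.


On the fixed-variance normal subfamily, geodesic distance = |m1-m2|/sigma.
|-7 - 3| = 10.
sigma = 8.
d = 10/8 = 1.2500

1.2500


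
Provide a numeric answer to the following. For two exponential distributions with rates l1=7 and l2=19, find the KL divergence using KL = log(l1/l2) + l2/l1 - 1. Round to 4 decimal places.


KL divergence for exponential family:
KL = log(l1/l2) + l2/l1 - 1.
log(7/19) = -0.998529.
19/7 = 2.714286.
KL = -0.998529 + 2.714286 - 1 = 0.7158

0.7158


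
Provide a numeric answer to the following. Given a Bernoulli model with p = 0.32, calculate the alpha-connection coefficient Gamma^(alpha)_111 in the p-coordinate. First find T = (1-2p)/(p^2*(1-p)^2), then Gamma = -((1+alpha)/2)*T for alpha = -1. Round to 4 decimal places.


Skewness (Amari-Chentsov) tensor: T = (1-2p)/(p^2*(1-p)^2).
p = 0.32, 1-2p = 0.36, p^2 = 0.1024, (1-p)^2 = 0.4624.
T = 0.36/(0.1024 * 0.4624) = 7.602995.
In the p-coordinate, Gamma^(alpha) = Gamma^(0) - (alpha/2)*T with Gamma^(0) = (1/2)*g'(p) = -T/2,
so Gamma^(alpha) = -((1+alpha)/2)*T.
alpha = -1, -(1+alpha)/2 = 0.0.
Gamma = 0.0 * 7.602995 = 0.0000

0.0000
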